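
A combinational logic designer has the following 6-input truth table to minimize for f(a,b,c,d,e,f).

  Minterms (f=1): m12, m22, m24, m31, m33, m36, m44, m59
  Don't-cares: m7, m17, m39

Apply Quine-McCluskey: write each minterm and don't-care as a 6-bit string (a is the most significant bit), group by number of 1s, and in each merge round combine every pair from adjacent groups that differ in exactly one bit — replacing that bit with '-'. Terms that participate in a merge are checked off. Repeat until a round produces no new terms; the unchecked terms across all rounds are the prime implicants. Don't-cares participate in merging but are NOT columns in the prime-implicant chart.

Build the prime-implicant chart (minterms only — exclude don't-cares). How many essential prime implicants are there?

7

size-2^0 implicants → 000111(✓)  001100(✓)  010001  010110  011000  011111  100001  100100(✓)  100111(✓)  101100(✓)  111011
size-2^1 implicants → -00111  -01100  10-100
Unchecked terms (primes): -00111, -01100, 010001, 010110, 011000, 011111, 10-100, 100001, 111011
Minterm coverage:
  m12 ⊆ -01100 [E]
  m22 ⊆ 010110 [E]
  m24 ⊆ 011000 [E]
  m31 ⊆ 011111 [E]
  m33 ⊆ 100001 [E]
  m36 ⊆ 10-100 [E]
  m44 ⊆ -01100,10-100
  m59 ⊆ 111011 [E]
E = {-01100, 010110, 011000, 011111, 10-100, 100001, 111011}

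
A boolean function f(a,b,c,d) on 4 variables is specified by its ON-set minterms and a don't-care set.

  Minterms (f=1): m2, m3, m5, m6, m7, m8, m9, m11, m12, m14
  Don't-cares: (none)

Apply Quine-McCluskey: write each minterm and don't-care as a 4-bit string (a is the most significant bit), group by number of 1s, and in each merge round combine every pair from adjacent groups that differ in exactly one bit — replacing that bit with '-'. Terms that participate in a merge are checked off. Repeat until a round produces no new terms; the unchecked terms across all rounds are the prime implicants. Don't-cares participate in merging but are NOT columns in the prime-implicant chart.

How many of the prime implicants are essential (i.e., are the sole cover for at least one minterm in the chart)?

2

[col 0] 0010*, 0011*, 0101*, 0110*, 0111*, 1000*, 1001*, 1011*, 1100*, 1110*
[col 1] -011, -110, 0-10*, 0-11*, 001-*, 01-1, 011-*, 1-00, 10-1, 100-, 11-0
[col 2] 0-1-
Prime implicants: -011, -110, 0-1-, 01-1, 1-00, 10-1, 100-, 11-0
PI chart (minterm → PIs covering it):
  2 | 0-1-  (sole → essential)
  3 | -011,0-1-
  5 | 01-1  (sole → essential)
  6 | -110,0-1-
  7 | 0-1-,01-1
  8 | 1-00,100-
  9 | 10-1,100-
  11 | -011,10-1
  12 | 1-00,11-0
  14 | -110,11-0
Essential prime implicants: 0-1-, 01-1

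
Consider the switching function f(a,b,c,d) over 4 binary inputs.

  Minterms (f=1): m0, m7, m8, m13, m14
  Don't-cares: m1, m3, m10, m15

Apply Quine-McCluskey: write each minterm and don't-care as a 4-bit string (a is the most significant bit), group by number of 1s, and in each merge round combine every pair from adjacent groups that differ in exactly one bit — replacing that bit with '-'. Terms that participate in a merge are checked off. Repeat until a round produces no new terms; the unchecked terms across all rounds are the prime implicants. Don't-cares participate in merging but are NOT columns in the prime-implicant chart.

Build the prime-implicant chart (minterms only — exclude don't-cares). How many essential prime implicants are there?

1

[col 0] 0000*, 0001*, 0011*, 0111*, 1000*, 1010*, 1101*, 1110*, 1111*
[col 1] -000, -111, 0-11, 00-1, 000-, 1-10, 10-0, 11-1, 111-
Prime implicants: -000, -111, 0-11, 00-1, 000-, 1-10, 10-0, 11-1, 111-
PI chart (minterm → PIs covering it):
  0 | -000,000-
  7 | -111,0-11
  8 | -000,10-0
  13 | 11-1  (sole → essential)
  14 | 1-10,111-
Essential prime implicants: 11-1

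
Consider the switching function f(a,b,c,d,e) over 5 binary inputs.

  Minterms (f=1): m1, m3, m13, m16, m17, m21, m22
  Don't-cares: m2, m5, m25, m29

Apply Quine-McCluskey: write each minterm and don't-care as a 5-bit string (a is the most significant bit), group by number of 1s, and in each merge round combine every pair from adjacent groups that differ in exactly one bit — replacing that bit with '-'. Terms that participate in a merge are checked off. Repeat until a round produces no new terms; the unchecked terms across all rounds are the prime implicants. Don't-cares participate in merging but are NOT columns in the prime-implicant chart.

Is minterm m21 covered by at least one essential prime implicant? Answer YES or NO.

YES

Round 0: 00001✓ 00010✓ 00011✓ 00101✓ 01101✓ 10000✓ 10001✓ 10101✓ 10110 11001✓ 11101✓
Round 1: -0001✓ -0101✓ -1101✓ 0-101✓ 00-01✓ 000-1 0001- 1-001✓ 1-101✓ 10-01✓ 1000- 11-01✓
Round 2: --101 -0-01 1--01
PIs = {--101, -0-01, 000-1, 0001-, 1--01, 1000-, 10110}
Coverage chart:
  m1: -0-01,000-1
  m3: 000-1,0001-
  m13: --101 ←essential
  m16: 1000- ←essential
  m17: -0-01,1--01,1000-
  m21: --101,-0-01,1--01
  m22: 10110 ←essential
Essential: --101, 1000-, 10110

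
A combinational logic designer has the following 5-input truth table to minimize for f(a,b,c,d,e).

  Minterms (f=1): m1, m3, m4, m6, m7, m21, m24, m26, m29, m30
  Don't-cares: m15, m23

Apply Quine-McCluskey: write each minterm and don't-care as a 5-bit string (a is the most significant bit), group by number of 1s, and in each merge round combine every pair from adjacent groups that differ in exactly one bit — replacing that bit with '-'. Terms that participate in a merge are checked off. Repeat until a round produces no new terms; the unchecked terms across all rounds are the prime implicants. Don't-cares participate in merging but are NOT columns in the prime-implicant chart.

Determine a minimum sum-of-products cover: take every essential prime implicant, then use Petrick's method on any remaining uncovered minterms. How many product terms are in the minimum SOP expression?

6

[col 0] 00001*, 00011*, 00100*, 00110*, 00111*, 01111*, 10101*, 10111*, 11000*, 11010*, 11101*, 11110*
[col 1] -0111, 0-111, 00-11, 000-1, 001-0, 0011-, 1-101, 101-1, 11-10, 110-0
Prime implicants: -0111, 0-111, 00-11, 000-1, 001-0, 0011-, 1-101, 101-1, 11-10, 110-0
PI chart (minterm → PIs covering it):
  1 | 000-1  (sole → essential)
  3 | 00-11,000-1
  4 | 001-0  (sole → essential)
  6 | 001-0,0011-
  7 | -0111,0-111,00-11,0011-
  21 | 1-101,101-1
  24 | 110-0  (sole → essential)
  26 | 11-10,110-0
  29 | 1-101  (sole → essential)
  30 | 11-10  (sole → essential)
Essential prime implicants: 000-1, 001-0, 1-101, 11-10, 110-0
Petrick residual → -0111
Minimum SOP uses 6 PIs: b'cde + a'b'c'e + a'b'ce' + acd'e + abde' + abc'e'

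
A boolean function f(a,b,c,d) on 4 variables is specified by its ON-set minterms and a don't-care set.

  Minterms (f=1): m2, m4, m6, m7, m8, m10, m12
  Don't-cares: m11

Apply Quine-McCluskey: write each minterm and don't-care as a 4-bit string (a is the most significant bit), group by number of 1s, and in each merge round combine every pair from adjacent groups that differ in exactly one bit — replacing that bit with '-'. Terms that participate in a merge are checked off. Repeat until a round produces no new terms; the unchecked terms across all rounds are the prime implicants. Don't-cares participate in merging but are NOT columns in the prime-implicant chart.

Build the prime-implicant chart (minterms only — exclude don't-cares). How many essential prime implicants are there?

1

size-2^0 implicants → 0010(✓)  0100(✓)  0110(✓)  0111(✓)  1000(✓)  1010(✓)  1011(✓)  1100(✓)
size-2^1 implicants → -010  -100  0-10  01-0  011-  1-00  10-0  101-
Unchecked terms (primes): -010, -100, 0-10, 01-0, 011-, 1-00, 10-0, 101-
Minterm coverage:
  m2 ⊆ -010,0-10
  m4 ⊆ -100,01-0
  m6 ⊆ 0-10,01-0,011-
  m7 ⊆ 011- [E]
  m8 ⊆ 1-00,10-0
  m10 ⊆ -010,10-0,101-
  m12 ⊆ -100,1-00
E = {011-}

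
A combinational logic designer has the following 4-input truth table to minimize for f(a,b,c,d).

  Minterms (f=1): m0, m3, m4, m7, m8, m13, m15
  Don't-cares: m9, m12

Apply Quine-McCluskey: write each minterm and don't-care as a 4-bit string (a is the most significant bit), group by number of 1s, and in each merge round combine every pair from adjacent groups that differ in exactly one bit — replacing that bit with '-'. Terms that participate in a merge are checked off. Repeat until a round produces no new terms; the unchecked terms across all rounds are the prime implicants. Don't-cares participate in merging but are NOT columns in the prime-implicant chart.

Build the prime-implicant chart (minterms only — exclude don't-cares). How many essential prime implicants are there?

Round 0: 0000✓ 0011✓ 0100✓ 0111✓ 1000✓ 1001✓ 1100✓ 1101✓ 1111✓
Round 1: -000✓ -100✓ -111 0-00✓ 0-11 1-00✓ 1-01✓ 100-✓ 11-1 110-✓
Round 2: --00 1-0-
PIs = {--00, -111, 0-11, 1-0-, 11-1}
Coverage chart:
  m0: --00 ←essential
  m3: 0-11 ←essential
  m4: --00 ←essential
  m7: -111,0-11
  m8: --00,1-0-
  m13: 1-0-,11-1
  m15: -111,11-1
Essential: --00, 0-11

2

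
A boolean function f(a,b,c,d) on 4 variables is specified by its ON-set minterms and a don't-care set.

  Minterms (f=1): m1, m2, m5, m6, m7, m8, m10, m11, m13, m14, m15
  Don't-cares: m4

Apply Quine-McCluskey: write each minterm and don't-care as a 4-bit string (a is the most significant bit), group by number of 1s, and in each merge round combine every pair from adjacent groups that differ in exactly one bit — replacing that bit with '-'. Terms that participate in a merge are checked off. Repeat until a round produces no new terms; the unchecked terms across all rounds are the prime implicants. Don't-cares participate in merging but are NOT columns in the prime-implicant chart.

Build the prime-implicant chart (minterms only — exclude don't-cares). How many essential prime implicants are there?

5

size-2^0 implicants → 0001(✓)  0010(✓)  0100(✓)  0101(✓)  0110(✓)  0111(✓)  1000(✓)  1010(✓)  1011(✓)  1101(✓)  1110(✓)  1111(✓)
size-2^1 implicants → -010(✓)  -101(✓)  -110(✓)  -111(✓)  0-01  0-10(✓)  01-0(✓)  01-1(✓)  010-(✓)  011-(✓)  1-10(✓)  1-11(✓)  10-0  101-(✓)  11-1(✓)  111-(✓)
size-2^2 implicants → --10  -1-1  -11-  01--  1-1-
Unchecked terms (primes): --10, -1-1, -11-, 0-01, 01--, 1-1-, 10-0
Minterm coverage:
  m1 ⊆ 0-01 [E]
  m2 ⊆ --10 [E]
  m5 ⊆ -1-1,0-01,01--
  m6 ⊆ --10,-11-,01--
  m7 ⊆ -1-1,-11-,01--
  m8 ⊆ 10-0 [E]
  m10 ⊆ --10,1-1-,10-0
  m11 ⊆ 1-1- [E]
  m13 ⊆ -1-1 [E]
  m14 ⊆ --10,-11-,1-1-
  m15 ⊆ -1-1,-11-,1-1-
E = {--10, -1-1, 0-01, 1-1-, 10-0}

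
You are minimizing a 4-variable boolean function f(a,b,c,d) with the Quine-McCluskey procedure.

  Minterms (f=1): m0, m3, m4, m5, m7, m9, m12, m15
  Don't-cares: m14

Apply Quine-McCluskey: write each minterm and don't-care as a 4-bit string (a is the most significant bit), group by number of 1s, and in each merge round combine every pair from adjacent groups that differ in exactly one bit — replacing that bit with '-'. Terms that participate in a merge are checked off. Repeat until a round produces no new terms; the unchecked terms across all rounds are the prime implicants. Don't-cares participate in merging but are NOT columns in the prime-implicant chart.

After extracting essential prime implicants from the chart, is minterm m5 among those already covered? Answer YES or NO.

[col 0] 0000*, 0011*, 0100*, 0101*, 0111*, 1001, 1100*, 1110*, 1111*
[col 1] -100, -111, 0-00, 0-11, 01-1, 010-, 11-0, 111-
Prime implicants: -100, -111, 0-00, 0-11, 01-1, 010-, 1001, 11-0, 111-
PI chart (minterm → PIs covering it):
  0 | 0-00  (sole → essential)
  3 | 0-11  (sole → essential)
  4 | -100,0-00,010-
  5 | 01-1,010-
  7 | -111,0-11,01-1
  9 | 1001  (sole → essential)
  12 | -100,11-0
  15 | -111,111-
Essential prime implicants: 0-00, 0-11, 1001

NO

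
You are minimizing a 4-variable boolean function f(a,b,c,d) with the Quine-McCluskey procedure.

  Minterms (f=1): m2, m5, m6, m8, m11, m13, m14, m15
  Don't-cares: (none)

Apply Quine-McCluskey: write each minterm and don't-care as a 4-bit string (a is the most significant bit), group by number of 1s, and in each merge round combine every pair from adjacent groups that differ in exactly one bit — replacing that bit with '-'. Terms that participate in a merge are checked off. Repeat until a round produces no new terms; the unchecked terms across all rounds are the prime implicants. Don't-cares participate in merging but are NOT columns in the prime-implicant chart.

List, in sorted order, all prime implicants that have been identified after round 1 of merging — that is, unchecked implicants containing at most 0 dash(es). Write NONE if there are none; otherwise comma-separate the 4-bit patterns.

[col 0] 0010*, 0101*, 0110*, 1000, 1011*, 1101*, 1110*, 1111*
[col 1] -101, -110, 0-10, 1-11, 11-1, 111-
Prime implicants: -101, -110, 0-10, 1-11, 1000, 11-1, 111-

1000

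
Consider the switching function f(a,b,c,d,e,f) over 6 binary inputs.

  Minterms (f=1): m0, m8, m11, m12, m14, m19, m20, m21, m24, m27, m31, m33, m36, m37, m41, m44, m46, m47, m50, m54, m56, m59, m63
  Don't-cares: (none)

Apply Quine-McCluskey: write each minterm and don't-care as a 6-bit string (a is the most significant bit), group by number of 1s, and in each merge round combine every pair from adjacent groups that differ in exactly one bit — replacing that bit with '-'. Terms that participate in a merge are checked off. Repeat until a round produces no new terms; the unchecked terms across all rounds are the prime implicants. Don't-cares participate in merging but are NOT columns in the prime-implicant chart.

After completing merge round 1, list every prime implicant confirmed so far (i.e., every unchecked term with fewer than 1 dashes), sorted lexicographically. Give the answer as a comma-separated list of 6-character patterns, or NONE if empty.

NONE

Round 0: 000000✓ 001000✓ 001011✓ 001100✓ 001110✓ 010011✓ 010100✓ 010101✓ 011000✓ 011011✓ 011111✓ 100001✓ 100100✓ 100101✓ 101001✓ 101100✓ 101110✓ 101111✓ 110010✓ 110110✓ 111000✓ 111011✓ 111111✓
Round 1: -01100✓ -01110✓ -11000 -11011✓ -11111✓ 0-1000 0-1011 00-000 001-00 0011-0✓ 01-011 01010- 011-11✓ 1-1111 10-001 10-100 100-01 10010- 1011-0✓ 10111- 110-10 111-11✓
Round 2: -011-0 -11-11
PIs = {-011-0, -11-11, -11000, 0-1000, 0-1011, 00-000, 001-00, 01-011, 01010-, 1-1111, 10-001, 10-100, 100-01, 10010-, 10111-, 110-10}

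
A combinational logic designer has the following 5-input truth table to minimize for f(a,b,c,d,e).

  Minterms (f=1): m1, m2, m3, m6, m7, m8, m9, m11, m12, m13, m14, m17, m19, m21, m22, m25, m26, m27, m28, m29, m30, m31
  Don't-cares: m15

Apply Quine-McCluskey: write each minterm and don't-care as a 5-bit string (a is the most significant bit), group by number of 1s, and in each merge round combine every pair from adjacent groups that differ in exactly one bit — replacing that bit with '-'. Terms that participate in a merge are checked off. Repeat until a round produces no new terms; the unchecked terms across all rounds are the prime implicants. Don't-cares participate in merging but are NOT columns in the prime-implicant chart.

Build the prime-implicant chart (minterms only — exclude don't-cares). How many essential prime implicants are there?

size-2^0 implicants → 00001(✓)  00010(✓)  00011(✓)  00110(✓)  00111(✓)  01000(✓)  01001(✓)  01011(✓)  01100(✓)  01101(✓)  01110(✓)  01111(✓)  10001(✓)  10011(✓)  10101(✓)  10110(✓)  11001(✓)  11010(✓)  11011(✓)  11100(✓)  11101(✓)  11110(✓)  11111(✓)
size-2^1 implicants → -0001(✓)  -0011(✓)  -0110(✓)  -1001(✓)  -1011(✓)  -1100(✓)  -1101(✓)  -1110(✓)  -1111(✓)  0-001(✓)  0-011(✓)  0-110(✓)  0-111(✓)  00-10(✓)  00-11(✓)  000-1(✓)  0001-(✓)  0011-(✓)  01-00(✓)  01-01(✓)  01-11(✓)  010-1(✓)  0100-(✓)  011-0(✓)  011-1(✓)  0110-(✓)  0111-(✓)  1-001(✓)  1-011(✓)  1-101(✓)  1-110(✓)  10-01(✓)  100-1(✓)  11-01(✓)  11-10(✓)  11-11(✓)  110-1(✓)  1101-(✓)  111-0(✓)  111-1(✓)  1110-(✓)  1111-(✓)
size-2^2 implicants → --001(✓)  --011(✓)  --110  -00-1(✓)  -1-01(✓)  -1-11(✓)  -10-1(✓)  -11-0(✓)  -11-1(✓)  -110-(✓)  -111-(✓)  0--11  0-0-1(✓)  0-11-  00-1-  01--1(✓)  01-0-  011--(✓)  1--01  1-0-1(✓)  11--1(✓)  11-1-  111--(✓)
size-2^3 implicants → --0-1  -1--1  -11--
Unchecked terms (primes): --0-1, --110, -1--1, -11--, 0--11, 0-11-, 00-1-, 01-0-, 1--01, 11-1-
Minterm coverage:
  m1 ⊆ --0-1 [E]
  m2 ⊆ 00-1- [E]
  m3 ⊆ --0-1,0--11,00-1-
  m6 ⊆ --110,0-11-,00-1-
  m7 ⊆ 0--11,0-11-,00-1-
  m8 ⊆ 01-0- [E]
  m9 ⊆ --0-1,-1--1,01-0-
  m11 ⊆ --0-1,-1--1,0--11
  m12 ⊆ -11--,01-0-
  m13 ⊆ -1--1,-11--,01-0-
  m14 ⊆ --110,-11--,0-11-
  m17 ⊆ --0-1,1--01
  m19 ⊆ --0-1 [E]
  m21 ⊆ 1--01 [E]
  m22 ⊆ --110 [E]
  m25 ⊆ --0-1,-1--1,1--01
  m26 ⊆ 11-1- [E]
  m27 ⊆ --0-1,-1--1,11-1-
  m28 ⊆ -11-- [E]
  m29 ⊆ -1--1,-11--,1--01
  m30 ⊆ --110,-11--,11-1-
  m31 ⊆ -1--1,-11--,11-1-
E = {--0-1, --110, -11--, 00-1-, 01-0-, 1--01, 11-1-}

7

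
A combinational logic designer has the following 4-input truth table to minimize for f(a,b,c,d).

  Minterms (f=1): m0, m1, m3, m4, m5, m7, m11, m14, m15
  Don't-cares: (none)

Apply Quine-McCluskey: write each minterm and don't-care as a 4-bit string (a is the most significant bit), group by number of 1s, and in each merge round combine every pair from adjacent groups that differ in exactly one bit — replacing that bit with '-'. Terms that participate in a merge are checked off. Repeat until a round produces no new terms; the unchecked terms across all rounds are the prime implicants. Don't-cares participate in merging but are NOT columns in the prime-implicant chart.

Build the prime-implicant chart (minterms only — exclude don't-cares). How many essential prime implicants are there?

3

size-2^0 implicants → 0000(✓)  0001(✓)  0011(✓)  0100(✓)  0101(✓)  0111(✓)  1011(✓)  1110(✓)  1111(✓)
size-2^1 implicants → -011(✓)  -111(✓)  0-00(✓)  0-01(✓)  0-11(✓)  00-1(✓)  000-(✓)  01-1(✓)  010-(✓)  1-11(✓)  111-
size-2^2 implicants → --11  0--1  0-0-
Unchecked terms (primes): --11, 0--1, 0-0-, 111-
Minterm coverage:
  m0 ⊆ 0-0- [E]
  m1 ⊆ 0--1,0-0-
  m3 ⊆ --11,0--1
  m4 ⊆ 0-0- [E]
  m5 ⊆ 0--1,0-0-
  m7 ⊆ --11,0--1
  m11 ⊆ --11 [E]
  m14 ⊆ 111- [E]
  m15 ⊆ --11,111-
E = {--11, 0-0-, 111-}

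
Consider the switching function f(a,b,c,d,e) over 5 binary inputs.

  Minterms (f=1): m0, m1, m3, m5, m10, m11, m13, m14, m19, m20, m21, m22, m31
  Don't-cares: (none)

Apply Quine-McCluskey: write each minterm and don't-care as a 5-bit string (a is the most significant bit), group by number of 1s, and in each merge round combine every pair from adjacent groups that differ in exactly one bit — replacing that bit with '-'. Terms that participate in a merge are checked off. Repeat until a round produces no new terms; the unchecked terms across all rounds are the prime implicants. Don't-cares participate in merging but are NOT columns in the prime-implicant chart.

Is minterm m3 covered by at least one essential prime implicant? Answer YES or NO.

YES

Round 0: 00000✓ 00001✓ 00011✓ 00101✓ 01010✓ 01011✓ 01101✓ 01110✓ 10011✓ 10100✓ 10101✓ 10110✓ 11111
Round 1: -0011 -0101 0-011 0-101 00-01 000-1 0000- 01-10 0101- 101-0 1010-
PIs = {-0011, -0101, 0-011, 0-101, 00-01, 000-1, 0000-, 01-10, 0101-, 101-0, 1010-, 11111}
Coverage chart:
  m0: 0000- ←essential
  m1: 00-01,000-1,0000-
  m3: -0011,0-011,000-1
  m5: -0101,0-101,00-01
  m10: 01-10,0101-
  m11: 0-011,0101-
  m13: 0-101 ←essential
  m14: 01-10 ←essential
  m19: -0011 ←essential
  m20: 101-0,1010-
  m21: -0101,1010-
  m22: 101-0 ←essential
  m31: 11111 ←essential
Essential: -0011, 0-101, 0000-, 01-10, 101-0, 11111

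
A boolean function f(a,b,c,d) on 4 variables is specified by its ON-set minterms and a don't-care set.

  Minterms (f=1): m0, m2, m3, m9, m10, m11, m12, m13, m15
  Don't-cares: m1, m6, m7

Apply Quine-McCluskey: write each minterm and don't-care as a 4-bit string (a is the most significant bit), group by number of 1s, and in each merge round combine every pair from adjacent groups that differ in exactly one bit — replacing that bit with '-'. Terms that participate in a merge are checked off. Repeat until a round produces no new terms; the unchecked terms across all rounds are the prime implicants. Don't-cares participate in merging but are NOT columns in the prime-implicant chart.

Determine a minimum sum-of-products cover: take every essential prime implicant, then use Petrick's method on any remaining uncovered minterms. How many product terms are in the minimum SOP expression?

Round 0: 0000✓ 0001✓ 0010✓ 0011✓ 0110✓ 0111✓ 1001✓ 1010✓ 1011✓ 1100✓ 1101✓ 1111✓
Round 1: -001✓ -010✓ -011✓ -111✓ 0-10✓ 0-11✓ 00-0✓ 00-1✓ 000-✓ 001-✓ 011-✓ 1-01✓ 1-11✓ 10-1✓ 101-✓ 11-1✓ 110-
Round 2: --11 -0-1 -01- 0-1- 00-- 1--1
PIs = {--11, -0-1, -01-, 0-1-, 00--, 1--1, 110-}
Coverage chart:
  m0: 00-- ←essential
  m2: -01-,0-1-,00--
  m3: --11,-0-1,-01-,0-1-,00--
  m9: -0-1,1--1
  m10: -01- ←essential
  m11: --11,-0-1,-01-,1--1
  m12: 110- ←essential
  m13: 1--1,110-
  m15: --11,1--1
Essential: -01-, 00--, 110-
Petrick residual → 1--1
Min cover (4 terms): b'c + a'b' + ad + abc'

4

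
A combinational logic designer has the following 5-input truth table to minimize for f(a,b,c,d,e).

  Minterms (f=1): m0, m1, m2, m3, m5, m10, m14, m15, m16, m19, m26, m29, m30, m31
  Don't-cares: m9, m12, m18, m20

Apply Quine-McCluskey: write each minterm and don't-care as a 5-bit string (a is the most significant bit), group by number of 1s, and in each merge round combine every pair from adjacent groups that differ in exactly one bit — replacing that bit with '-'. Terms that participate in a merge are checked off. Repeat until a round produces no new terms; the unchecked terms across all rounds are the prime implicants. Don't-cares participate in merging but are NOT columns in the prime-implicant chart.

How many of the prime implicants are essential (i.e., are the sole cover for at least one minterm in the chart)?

[col 0] 00000*, 00001*, 00010*, 00011*, 00101*, 01001*, 01010*, 01100*, 01110*, 01111*, 10000*, 10010*, 10011*, 10100*, 11010*, 11101*, 11110*, 11111*
[col 1] -0000*, -0010*, -0011*, -1010*, -1110*, -1111*, 0-001, 0-010*, 00-01, 000-0*, 000-1*, 0000-*, 0001-*, 01-10*, 011-0, 0111-*, 1-010*, 10-00, 100-0*, 1001-*, 11-10*, 111-1, 1111-*
[col 2] --010, -00-0, -001-, -1-10, -111-, 000--
Prime implicants: --010, -00-0, -001-, -1-10, -111-, 0-001, 00-01, 000--, 011-0, 10-00, 111-1
PI chart (minterm → PIs covering it):
  0 | -00-0,000--
  1 | 0-001,00-01,000--
  2 | --010,-00-0,-001-,000--
  3 | -001-,000--
  5 | 00-01  (sole → essential)
  10 | --010,-1-10
  14 | -1-10,-111-,011-0
  15 | -111-  (sole → essential)
  16 | -00-0,10-00
  19 | -001-  (sole → essential)
  26 | --010,-1-10
  29 | 111-1  (sole → essential)
  30 | -1-10,-111-
  31 | -111-,111-1
Essential prime implicants: -001-, -111-, 00-01, 111-1

4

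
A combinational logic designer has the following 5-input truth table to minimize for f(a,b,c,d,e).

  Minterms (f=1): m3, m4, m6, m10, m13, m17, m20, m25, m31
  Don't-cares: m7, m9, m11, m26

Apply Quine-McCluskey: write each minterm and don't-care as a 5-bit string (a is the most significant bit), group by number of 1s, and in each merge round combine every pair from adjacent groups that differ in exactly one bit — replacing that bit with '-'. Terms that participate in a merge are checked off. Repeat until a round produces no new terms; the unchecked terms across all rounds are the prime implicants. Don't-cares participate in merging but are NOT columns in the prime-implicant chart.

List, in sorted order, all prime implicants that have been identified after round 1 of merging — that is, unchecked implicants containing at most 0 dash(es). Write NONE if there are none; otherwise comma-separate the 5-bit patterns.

[col 0] 00011*, 00100*, 00110*, 00111*, 01001*, 01010*, 01011*, 01101*, 10001*, 10100*, 11001*, 11010*, 11111
[col 1] -0100, -1001, -1010, 0-011, 00-11, 001-0, 0011-, 01-01, 010-1, 0101-, 1-001
Prime implicants: -0100, -1001, -1010, 0-011, 00-11, 001-0, 0011-, 01-01, 010-1, 0101-, 1-001, 11111

11111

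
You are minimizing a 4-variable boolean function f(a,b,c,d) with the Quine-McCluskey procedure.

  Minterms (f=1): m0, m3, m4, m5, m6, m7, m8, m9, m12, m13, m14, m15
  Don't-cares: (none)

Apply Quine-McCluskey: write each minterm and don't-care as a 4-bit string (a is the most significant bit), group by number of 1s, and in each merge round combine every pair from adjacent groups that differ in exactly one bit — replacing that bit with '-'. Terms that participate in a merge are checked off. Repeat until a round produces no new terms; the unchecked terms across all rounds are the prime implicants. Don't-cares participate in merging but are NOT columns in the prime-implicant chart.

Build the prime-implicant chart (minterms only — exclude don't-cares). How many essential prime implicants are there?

4

Round 0: 0000✓ 0011✓ 0100✓ 0101✓ 0110✓ 0111✓ 1000✓ 1001✓ 1100✓ 1101✓ 1110✓ 1111✓
Round 1: -000✓ -100✓ -101✓ -110✓ -111✓ 0-00✓ 0-11 01-0✓ 01-1✓ 010-✓ 011-✓ 1-00✓ 1-01✓ 100-✓ 11-0✓ 11-1✓ 110-✓ 111-✓
Round 2: --00 -1-0✓ -1-1✓ -10-✓ -11-✓ 01--✓ 1-0- 11--✓
Round 3: -1--
PIs = {--00, -1--, 0-11, 1-0-}
Coverage chart:
  m0: --00 ←essential
  m3: 0-11 ←essential
  m4: --00,-1--
  m5: -1-- ←essential
  m6: -1-- ←essential
  m7: -1--,0-11
  m8: --00,1-0-
  m9: 1-0- ←essential
  m12: --00,-1--,1-0-
  m13: -1--,1-0-
  m14: -1-- ←essential
  m15: -1-- ←essential
Essential: --00, -1--, 0-11, 1-0-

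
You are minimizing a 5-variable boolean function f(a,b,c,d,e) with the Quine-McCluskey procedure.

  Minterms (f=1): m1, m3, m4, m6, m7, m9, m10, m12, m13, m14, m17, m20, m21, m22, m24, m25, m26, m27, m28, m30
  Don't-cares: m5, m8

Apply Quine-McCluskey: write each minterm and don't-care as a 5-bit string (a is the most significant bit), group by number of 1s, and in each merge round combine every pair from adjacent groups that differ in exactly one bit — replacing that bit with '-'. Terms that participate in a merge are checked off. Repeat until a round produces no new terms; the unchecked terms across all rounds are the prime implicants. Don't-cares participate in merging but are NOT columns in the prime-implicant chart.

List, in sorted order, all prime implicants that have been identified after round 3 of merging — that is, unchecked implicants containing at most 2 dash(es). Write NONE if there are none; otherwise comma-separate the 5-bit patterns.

--001, -0-01, -010-, -100-, 0--01, 0-10-, 00--1, 001--, 01-0-, 110--

Round 0: 00001✓ 00011✓ 00100✓ 00101✓ 00110✓ 00111✓ 01000✓ 01001✓ 01010✓ 01100✓ 01101✓ 01110✓ 10001✓ 10100✓ 10101✓ 10110✓ 11000✓ 11001✓ 11010✓ 11011✓ 11100✓ 11110✓
Round 1: -0001✓ -0100✓ -0101✓ -0110✓ -1000✓ -1001✓ -1010✓ -1100✓ -1110✓ 0-001✓ 0-100✓ 0-101✓ 0-110✓ 00-01✓ 00-11✓ 000-1✓ 001-0✓ 001-1✓ 0010-✓ 0011-✓ 01-00✓ 01-01✓ 01-10✓ 010-0✓ 0100-✓ 011-0✓ 0110-✓ 1-001✓ 1-100✓ 1-110✓ 10-01✓ 101-0✓ 1010-✓ 11-00✓ 11-10✓ 110-0✓ 110-1✓ 1100-✓ 1101-✓ 111-0✓
Round 2: --001 --100✓ --110✓ -0-01 -01-0✓ -010- -1-00✓ -1-10✓ -10-0✓ -100- -11-0✓ 0--01 0-1-0✓ 0-10- 00--1 001-- 01--0✓ 01-0- 1-1-0✓ 11--0✓ 110--
Round 3: --1-0 -1--0
PIs = {--001, --1-0, -0-01, -010-, -1--0, -100-, 0--01, 0-10-, 00--1, 001--, 01-0-, 110--}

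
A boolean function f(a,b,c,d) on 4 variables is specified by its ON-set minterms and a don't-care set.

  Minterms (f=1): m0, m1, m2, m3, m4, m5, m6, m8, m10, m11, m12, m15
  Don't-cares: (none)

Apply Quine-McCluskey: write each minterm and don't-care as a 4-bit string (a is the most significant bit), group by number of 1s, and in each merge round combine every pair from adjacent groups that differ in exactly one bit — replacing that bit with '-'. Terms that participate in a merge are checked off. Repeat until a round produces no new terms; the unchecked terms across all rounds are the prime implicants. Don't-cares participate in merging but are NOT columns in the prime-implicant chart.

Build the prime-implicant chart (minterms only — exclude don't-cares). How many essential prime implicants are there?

[col 0] 0000*, 0001*, 0010*, 0011*, 0100*, 0101*, 0110*, 1000*, 1010*, 1011*, 1100*, 1111*
[col 1] -000*, -010*, -011*, -100*, 0-00*, 0-01*, 0-10*, 00-0*, 00-1*, 000-*, 001-*, 01-0*, 010-*, 1-00*, 1-11, 10-0*, 101-*
[col 2] --00, -0-0, -01-, 0--0, 0-0-, 00--
Prime implicants: --00, -0-0, -01-, 0--0, 0-0-, 00--, 1-11
PI chart (minterm → PIs covering it):
  0 | --00,-0-0,0--0,0-0-,00--
  1 | 0-0-,00--
  2 | -0-0,-01-,0--0,00--
  3 | -01-,00--
  4 | --00,0--0,0-0-
  5 | 0-0-  (sole → essential)
  6 | 0--0  (sole → essential)
  8 | --00,-0-0
  10 | -0-0,-01-
  11 | -01-,1-11
  12 | --00  (sole → essential)
  15 | 1-11  (sole → essential)
Essential prime implicants: --00, 0--0, 0-0-, 1-11

4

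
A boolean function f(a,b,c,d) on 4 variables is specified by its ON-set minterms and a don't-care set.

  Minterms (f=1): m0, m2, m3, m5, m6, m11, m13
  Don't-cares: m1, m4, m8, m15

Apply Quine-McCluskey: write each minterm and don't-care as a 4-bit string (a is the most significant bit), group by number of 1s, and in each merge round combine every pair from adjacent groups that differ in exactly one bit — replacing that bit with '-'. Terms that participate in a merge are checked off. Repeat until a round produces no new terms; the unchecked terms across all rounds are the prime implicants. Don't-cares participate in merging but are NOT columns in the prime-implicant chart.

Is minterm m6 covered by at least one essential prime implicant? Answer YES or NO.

YES

size-2^0 implicants → 0000(✓)  0001(✓)  0010(✓)  0011(✓)  0100(✓)  0101(✓)  0110(✓)  1000(✓)  1011(✓)  1101(✓)  1111(✓)
size-2^1 implicants → -000  -011  -101  0-00(✓)  0-01(✓)  0-10(✓)  00-0(✓)  00-1(✓)  000-(✓)  001-(✓)  01-0(✓)  010-(✓)  1-11  11-1
size-2^2 implicants → 0--0  0-0-  00--
Unchecked terms (primes): -000, -011, -101, 0--0, 0-0-, 00--, 1-11, 11-1
Minterm coverage:
  m0 ⊆ -000,0--0,0-0-,00--
  m2 ⊆ 0--0,00--
  m3 ⊆ -011,00--
  m5 ⊆ -101,0-0-
  m6 ⊆ 0--0 [E]
  m11 ⊆ -011,1-11
  m13 ⊆ -101,11-1
E = {0--0}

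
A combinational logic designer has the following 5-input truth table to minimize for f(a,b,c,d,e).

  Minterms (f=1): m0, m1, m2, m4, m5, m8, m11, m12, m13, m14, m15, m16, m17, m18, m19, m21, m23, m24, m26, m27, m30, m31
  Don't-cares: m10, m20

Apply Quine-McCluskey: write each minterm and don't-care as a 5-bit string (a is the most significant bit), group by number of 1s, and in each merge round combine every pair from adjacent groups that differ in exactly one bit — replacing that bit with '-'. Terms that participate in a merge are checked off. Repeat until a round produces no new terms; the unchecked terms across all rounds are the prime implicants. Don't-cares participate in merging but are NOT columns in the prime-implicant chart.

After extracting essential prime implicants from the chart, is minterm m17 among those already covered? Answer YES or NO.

YES

Round 0: 00000✓ 00001✓ 00010✓ 00100✓ 00101✓ 01000✓ 01010✓ 01011✓ 01100✓ 01101✓ 01110✓ 01111✓ 10000✓ 10001✓ 10010✓ 10011✓ 10100✓ 10101✓ 10111✓ 11000✓ 11010✓ 11011✓ 11110✓ 11111✓
Round 1: -0000✓ -0001✓ -0010✓ -0100✓ -0101✓ -1000✓ -1010✓ -1011✓ -1110✓ -1111✓ 0-000✓ 0-010✓ 0-100✓ 0-101✓ 00-00✓ 00-01✓ 000-0✓ 0000-✓ 0010-✓ 01-00✓ 01-10✓ 01-11✓ 010-0✓ 0101-✓ 011-0✓ 011-1✓ 0110-✓ 0111-✓ 1-000✓ 1-010✓ 1-011✓ 1-111✓ 10-00✓ 10-01✓ 10-11✓ 100-0✓ 100-1✓ 1000-✓ 1001-✓ 101-1✓ 1010-✓ 11-10✓ 11-11✓ 110-0✓ 1101-✓ 1111-✓
Round 2: --000✓ --010✓ -0-00✓ -0-01✓ -00-0✓ -000-✓ -010-✓ -1-10✓ -1-11✓ -10-0✓ -101-✓ -111-✓ 0--00 0-0-0✓ 0-10- 00-0-✓ 01--0 01-1-✓ 011-- 1--11 1-0-0✓ 1-01- 10--1 10-0-✓ 100-- 11-1-✓
Round 3: --0-0 -0-0- -1-1-
PIs = {--0-0, -0-0-, -1-1-, 0--00, 0-10-, 01--0, 011--, 1--11, 1-01-, 10--1, 100--}
Coverage chart:
  m0: --0-0,-0-0-,0--00
  m1: -0-0- ←essential
  m2: --0-0 ←essential
  m4: -0-0-,0--00,0-10-
  m5: -0-0-,0-10-
  m8: --0-0,0--00,01--0
  m11: -1-1- ←essential
  m12: 0--00,0-10-,01--0,011--
  m13: 0-10-,011--
  m14: -1-1-,01--0,011--
  m15: -1-1-,011--
  m16: --0-0,-0-0-,100--
  m17: -0-0-,10--1,100--
  m18: --0-0,1-01-,100--
  m19: 1--11,1-01-,10--1,100--
  m21: -0-0-,10--1
  m23: 1--11,10--1
  m24: --0-0 ←essential
  m26: --0-0,-1-1-,1-01-
  m27: -1-1-,1--11,1-01-
  m30: -1-1- ←essential
  m31: -1-1-,1--11
Essential: --0-0, -0-0-, -1-1-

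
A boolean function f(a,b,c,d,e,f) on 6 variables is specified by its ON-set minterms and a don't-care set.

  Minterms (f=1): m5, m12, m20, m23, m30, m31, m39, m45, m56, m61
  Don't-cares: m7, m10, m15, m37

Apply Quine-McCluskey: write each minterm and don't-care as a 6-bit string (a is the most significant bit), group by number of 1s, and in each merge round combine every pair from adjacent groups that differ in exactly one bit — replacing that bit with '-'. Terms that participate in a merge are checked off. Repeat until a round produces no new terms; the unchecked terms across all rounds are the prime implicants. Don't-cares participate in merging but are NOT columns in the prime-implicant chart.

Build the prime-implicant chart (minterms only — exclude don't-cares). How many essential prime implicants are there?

7

size-2^0 implicants → 000101(✓)  000111(✓)  001010  001100  001111(✓)  010100  010111(✓)  011110(✓)  011111(✓)  100101(✓)  100111(✓)  101101(✓)  111000  111101(✓)
size-2^1 implicants → -00101(✓)  -00111(✓)  0-0111(✓)  0-1111(✓)  00-111(✓)  0001-1(✓)  01-111(✓)  01111-  1-1101  10-101  1001-1(✓)
size-2^2 implicants → -001-1  0--111
Unchecked terms (primes): -001-1, 0--111, 001010, 001100, 010100, 01111-, 1-1101, 10-101, 111000
Minterm coverage:
  m5 ⊆ -001-1 [E]
  m12 ⊆ 001100 [E]
  m20 ⊆ 010100 [E]
  m23 ⊆ 0--111 [E]
  m30 ⊆ 01111- [E]
  m31 ⊆ 0--111,01111-
  m39 ⊆ -001-1 [E]
  m45 ⊆ 1-1101,10-101
  m56 ⊆ 111000 [E]
  m61 ⊆ 1-1101 [E]
E = {-001-1, 0--111, 001100, 010100, 01111-, 1-1101, 111000}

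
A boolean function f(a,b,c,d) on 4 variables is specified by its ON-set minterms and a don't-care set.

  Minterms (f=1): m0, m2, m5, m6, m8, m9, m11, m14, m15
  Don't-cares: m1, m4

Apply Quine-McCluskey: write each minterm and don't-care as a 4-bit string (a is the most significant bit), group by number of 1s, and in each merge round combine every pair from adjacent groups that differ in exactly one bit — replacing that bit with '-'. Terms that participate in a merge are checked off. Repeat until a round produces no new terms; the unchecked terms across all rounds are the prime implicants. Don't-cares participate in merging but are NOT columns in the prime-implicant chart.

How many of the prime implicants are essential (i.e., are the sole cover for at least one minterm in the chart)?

size-2^0 implicants → 0000(✓)  0001(✓)  0010(✓)  0100(✓)  0101(✓)  0110(✓)  1000(✓)  1001(✓)  1011(✓)  1110(✓)  1111(✓)
size-2^1 implicants → -000(✓)  -001(✓)  -110  0-00(✓)  0-01(✓)  0-10(✓)  00-0(✓)  000-(✓)  01-0(✓)  010-(✓)  1-11  10-1  100-(✓)  111-
size-2^2 implicants → -00-  0--0  0-0-
Unchecked terms (primes): -00-, -110, 0--0, 0-0-, 1-11, 10-1, 111-
Minterm coverage:
  m0 ⊆ -00-,0--0,0-0-
  m2 ⊆ 0--0 [E]
  m5 ⊆ 0-0- [E]
  m6 ⊆ -110,0--0
  m8 ⊆ -00- [E]
  m9 ⊆ -00-,10-1
  m11 ⊆ 1-11,10-1
  m14 ⊆ -110,111-
  m15 ⊆ 1-11,111-
E = {-00-, 0--0, 0-0-}

3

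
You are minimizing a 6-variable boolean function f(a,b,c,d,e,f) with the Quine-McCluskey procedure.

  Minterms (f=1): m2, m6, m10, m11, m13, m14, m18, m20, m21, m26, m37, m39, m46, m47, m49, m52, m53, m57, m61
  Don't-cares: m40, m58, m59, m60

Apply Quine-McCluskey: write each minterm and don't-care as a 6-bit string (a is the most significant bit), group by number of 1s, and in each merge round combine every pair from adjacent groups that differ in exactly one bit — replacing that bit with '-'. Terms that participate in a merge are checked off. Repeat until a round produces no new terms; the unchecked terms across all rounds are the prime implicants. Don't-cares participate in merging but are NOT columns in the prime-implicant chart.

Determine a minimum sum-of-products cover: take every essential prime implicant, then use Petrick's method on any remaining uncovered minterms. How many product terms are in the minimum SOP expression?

Round 0: 000010✓ 000110✓ 001010✓ 001011✓ 001101 001110✓ 010010✓ 010100✓ 010101✓ 011010✓ 100101✓ 100111✓ 101000 101110✓ 101111✓ 110001✓ 110100✓ 110101✓ 111001✓ 111010✓ 111011✓ 111100✓ 111101✓
Round 1: -01110 -10100✓ -10101✓ -11010 0-0010✓ 0-1010✓ 00-010✓ 00-110✓ 000-10✓ 001-10✓ 00101- 01-010✓ 01010-✓ 1-0101 10-111 1001-1 10111- 11-001✓ 11-100✓ 11-101✓ 110-01✓ 11010-✓ 111-01✓ 1110-1 11101- 11110-✓
Round 2: -1010- 0--010 00--10 11--01 11-10-
PIs = {-01110, -1010-, -11010, 0--010, 00--10, 00101-, 001101, 1-0101, 10-111, 1001-1, 101000, 10111-, 11--01, 11-10-, 1110-1, 11101-}
Coverage chart:
  m2: 0--010,00--10
  m6: 00--10 ←essential
  m10: 0--010,00--10,00101-
  m11: 00101- ←essential
  m13: 001101 ←essential
  m14: -01110,00--10
  m18: 0--010 ←essential
  m20: -1010- ←essential
  m21: -1010- ←essential
  m26: -11010,0--010
  m37: 1-0101,1001-1
  m39: 10-111,1001-1
  m46: -01110,10111-
  m47: 10-111,10111-
  m49: 11--01 ←essential
  m52: -1010-,11-10-
  m53: -1010-,1-0101,11--01,11-10-
  m57: 11--01,1110-1
  m61: 11--01,11-10-
Essential: -1010-, 0--010, 00--10, 00101-, 001101, 11--01
Petrick residual → 1001-1, 10111-
Min cover (8 terms): bc'de' + a'd'ef' + a'b'ef' + a'b'cd'e + a'b'cde'f + ab'c'df + ab'cde + abe'f

8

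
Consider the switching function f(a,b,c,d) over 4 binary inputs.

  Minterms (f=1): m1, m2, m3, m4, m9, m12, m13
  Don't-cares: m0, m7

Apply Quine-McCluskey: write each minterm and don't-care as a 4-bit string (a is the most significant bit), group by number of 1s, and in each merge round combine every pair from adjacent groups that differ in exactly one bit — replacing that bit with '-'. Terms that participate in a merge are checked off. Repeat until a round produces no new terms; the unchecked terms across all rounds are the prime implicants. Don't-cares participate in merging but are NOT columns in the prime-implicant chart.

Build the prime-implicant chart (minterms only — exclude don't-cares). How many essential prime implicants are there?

1

Round 0: 0000✓ 0001✓ 0010✓ 0011✓ 0100✓ 0111✓ 1001✓ 1100✓ 1101✓
Round 1: -001 -100 0-00 0-11 00-0✓ 00-1✓ 000-✓ 001-✓ 1-01 110-
Round 2: 00--
PIs = {-001, -100, 0-00, 0-11, 00--, 1-01, 110-}
Coverage chart:
  m1: -001,00--
  m2: 00-- ←essential
  m3: 0-11,00--
  m4: -100,0-00
  m9: -001,1-01
  m12: -100,110-
  m13: 1-01,110-
Essential: 00--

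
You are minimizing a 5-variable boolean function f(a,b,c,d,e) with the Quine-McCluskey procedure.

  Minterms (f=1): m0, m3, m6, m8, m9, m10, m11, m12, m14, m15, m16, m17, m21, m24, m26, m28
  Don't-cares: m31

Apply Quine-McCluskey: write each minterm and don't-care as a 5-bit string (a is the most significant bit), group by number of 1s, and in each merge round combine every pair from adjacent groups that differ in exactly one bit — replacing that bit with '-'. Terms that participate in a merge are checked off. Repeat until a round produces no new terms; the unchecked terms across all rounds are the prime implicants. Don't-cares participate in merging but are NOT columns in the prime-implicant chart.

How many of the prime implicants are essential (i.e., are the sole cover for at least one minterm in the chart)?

[col 0] 00000*, 00011*, 00110*, 01000*, 01001*, 01010*, 01011*, 01100*, 01110*, 01111*, 10000*, 10001*, 10101*, 11000*, 11010*, 11100*, 11111*
[col 1] -0000*, -1000*, -1010*, -1100*, -1111, 0-000*, 0-011, 0-110, 01-00*, 01-10*, 01-11*, 010-0*, 010-1*, 0100-*, 0101-*, 011-0*, 0111-*, 1-000*, 10-01, 1000-, 11-00*, 110-0*
[col 2] --000, -1-00, -10-0, 01--0, 01-1-, 010--
Prime implicants: --000, -1-00, -10-0, -1111, 0-011, 0-110, 01--0, 01-1-, 010--, 10-01, 1000-
PI chart (minterm → PIs covering it):
  0 | --000  (sole → essential)
  3 | 0-011  (sole → essential)
  6 | 0-110  (sole → essential)
  8 | --000,-1-00,-10-0,01--0,010--
  9 | 010--  (sole → essential)
  10 | -10-0,01--0,01-1-,010--
  11 | 0-011,01-1-,010--
  12 | -1-00,01--0
  14 | 0-110,01--0,01-1-
  15 | -1111,01-1-
  16 | --000,1000-
  17 | 10-01,1000-
  21 | 10-01  (sole → essential)
  24 | --000,-1-00,-10-0
  26 | -10-0  (sole → essential)
  28 | -1-00  (sole → essential)
Essential prime implicants: --000, -1-00, -10-0, 0-011, 0-110, 010--, 10-01

7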